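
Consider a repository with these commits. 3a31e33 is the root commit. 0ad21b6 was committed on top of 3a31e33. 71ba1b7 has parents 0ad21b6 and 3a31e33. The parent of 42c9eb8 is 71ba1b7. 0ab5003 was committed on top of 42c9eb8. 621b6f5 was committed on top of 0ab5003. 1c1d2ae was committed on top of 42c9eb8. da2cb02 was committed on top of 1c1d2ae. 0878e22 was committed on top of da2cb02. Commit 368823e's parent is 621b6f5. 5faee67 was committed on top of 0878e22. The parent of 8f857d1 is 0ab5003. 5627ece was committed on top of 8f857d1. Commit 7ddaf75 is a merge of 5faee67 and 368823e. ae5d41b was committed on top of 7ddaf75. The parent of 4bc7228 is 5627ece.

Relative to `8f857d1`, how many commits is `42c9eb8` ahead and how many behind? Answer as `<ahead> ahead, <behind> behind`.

0 ahead, 2 behind

Reachable from 42c9eb8: {0ad21b6, 3a31e33, 42c9eb8, 71ba1b7}.
Reachable from 8f857d1: {0ab5003, 0ad21b6, 3a31e33, 42c9eb8, 71ba1b7, 8f857d1}.
Only in 42c9eb8's history (ahead): {} — 0.
Only in 8f857d1's history (behind): {0ab5003, 8f857d1} — 2.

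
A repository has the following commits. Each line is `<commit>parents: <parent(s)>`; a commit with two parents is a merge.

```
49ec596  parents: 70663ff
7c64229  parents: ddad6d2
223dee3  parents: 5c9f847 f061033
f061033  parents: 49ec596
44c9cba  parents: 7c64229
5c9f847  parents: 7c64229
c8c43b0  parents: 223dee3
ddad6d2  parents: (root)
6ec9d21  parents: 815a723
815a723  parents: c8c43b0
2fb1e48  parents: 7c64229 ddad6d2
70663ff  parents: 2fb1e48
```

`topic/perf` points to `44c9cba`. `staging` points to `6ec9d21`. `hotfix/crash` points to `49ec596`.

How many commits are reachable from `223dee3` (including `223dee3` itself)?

8

Walking parent pointers from 223dee3: reachable set = {223dee3, 2fb1e48, 49ec596, 5c9f847, 70663ff, 7c64229, ddad6d2, f061033}.
That is 8 commits.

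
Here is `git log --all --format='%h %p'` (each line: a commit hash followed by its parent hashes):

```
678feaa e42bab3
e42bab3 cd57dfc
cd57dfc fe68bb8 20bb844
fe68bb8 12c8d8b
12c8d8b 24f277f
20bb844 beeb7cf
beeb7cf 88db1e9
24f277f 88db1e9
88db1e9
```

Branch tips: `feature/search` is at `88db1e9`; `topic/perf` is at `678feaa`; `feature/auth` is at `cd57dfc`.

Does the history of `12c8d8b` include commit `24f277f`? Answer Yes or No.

Yes

Ancestors of 12c8d8b (commits reachable by following parents): {12c8d8b, 24f277f, 88db1e9}.
24f277f is in that set, so it is an ancestor of 12c8d8b.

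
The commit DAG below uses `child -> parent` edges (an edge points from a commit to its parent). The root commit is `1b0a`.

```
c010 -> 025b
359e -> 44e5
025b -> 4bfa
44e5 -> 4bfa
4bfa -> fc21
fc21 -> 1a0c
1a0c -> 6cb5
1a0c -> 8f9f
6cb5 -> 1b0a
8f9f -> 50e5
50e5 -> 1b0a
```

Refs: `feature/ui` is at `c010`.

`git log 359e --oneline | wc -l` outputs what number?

Walking parent pointers from 359e: reachable set = {1a0c, 1b0a, 359e, 44e5, 4bfa, 50e5, 6cb5, 8f9f, fc21}.
That is 9 commits.

9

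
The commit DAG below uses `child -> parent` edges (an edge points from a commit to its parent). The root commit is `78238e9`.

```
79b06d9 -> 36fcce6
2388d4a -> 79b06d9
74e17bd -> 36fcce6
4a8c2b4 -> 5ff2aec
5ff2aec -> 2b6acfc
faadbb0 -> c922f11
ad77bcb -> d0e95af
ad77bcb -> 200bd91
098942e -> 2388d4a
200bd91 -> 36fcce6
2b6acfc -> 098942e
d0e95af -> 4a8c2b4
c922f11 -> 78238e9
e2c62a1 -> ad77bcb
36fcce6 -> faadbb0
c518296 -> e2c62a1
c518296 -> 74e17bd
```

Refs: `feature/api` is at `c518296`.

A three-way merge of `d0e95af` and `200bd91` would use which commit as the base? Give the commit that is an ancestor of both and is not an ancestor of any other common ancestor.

36fcce6

Ancestors of d0e95af: {098942e, 2388d4a, 2b6acfc, 36fcce6, 4a8c2b4, 5ff2aec, 78238e9, 79b06d9, c922f11, d0e95af, faadbb0}.
Ancestors of 200bd91: {200bd91, 36fcce6, 78238e9, c922f11, faadbb0}.
Common ancestors: {36fcce6, 78238e9, c922f11, faadbb0}.
Among these, 36fcce6 is not an ancestor of any other common ancestor — it is the merge base.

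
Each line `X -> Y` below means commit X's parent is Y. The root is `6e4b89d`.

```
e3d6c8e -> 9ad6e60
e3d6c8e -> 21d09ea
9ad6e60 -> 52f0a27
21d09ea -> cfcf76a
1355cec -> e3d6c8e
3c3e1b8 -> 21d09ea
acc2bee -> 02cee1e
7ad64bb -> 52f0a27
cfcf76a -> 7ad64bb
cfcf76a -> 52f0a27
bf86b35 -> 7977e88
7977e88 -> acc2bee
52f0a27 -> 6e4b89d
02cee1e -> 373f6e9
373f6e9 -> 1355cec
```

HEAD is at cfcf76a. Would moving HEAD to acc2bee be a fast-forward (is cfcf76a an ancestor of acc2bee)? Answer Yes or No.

Yes

A fast-forward from cfcf76a to acc2bee is possible iff cfcf76a is an ancestor of acc2bee.
Ancestors of acc2bee: {02cee1e, 1355cec, 21d09ea, 373f6e9, 52f0a27, 6e4b89d, 7ad64bb, 9ad6e60, acc2bee, cfcf76a, e3d6c8e}.
cfcf76a is among them, so fast-forward is possible.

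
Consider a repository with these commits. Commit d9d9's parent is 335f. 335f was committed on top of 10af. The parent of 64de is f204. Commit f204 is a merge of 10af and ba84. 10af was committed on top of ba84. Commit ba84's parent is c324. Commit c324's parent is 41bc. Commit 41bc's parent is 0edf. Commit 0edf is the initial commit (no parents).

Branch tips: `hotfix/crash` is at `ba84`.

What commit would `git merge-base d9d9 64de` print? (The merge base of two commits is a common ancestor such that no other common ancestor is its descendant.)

Ancestors of d9d9: {0edf, 10af, 335f, 41bc, ba84, c324, d9d9}.
Ancestors of 64de: {0edf, 10af, 41bc, 64de, ba84, c324, f204}.
Common ancestors: {0edf, 10af, 41bc, ba84, c324}.
Among these, 10af is not an ancestor of any other common ancestor — it is the merge base.

10af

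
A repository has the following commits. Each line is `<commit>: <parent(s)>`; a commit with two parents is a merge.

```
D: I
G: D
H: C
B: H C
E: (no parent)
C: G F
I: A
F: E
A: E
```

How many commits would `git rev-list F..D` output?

3

Reachable from D: {A, D, E, I}.
Reachable from F: {E, F}.
In D's history but not F's: {A, D, I} — 3 commits.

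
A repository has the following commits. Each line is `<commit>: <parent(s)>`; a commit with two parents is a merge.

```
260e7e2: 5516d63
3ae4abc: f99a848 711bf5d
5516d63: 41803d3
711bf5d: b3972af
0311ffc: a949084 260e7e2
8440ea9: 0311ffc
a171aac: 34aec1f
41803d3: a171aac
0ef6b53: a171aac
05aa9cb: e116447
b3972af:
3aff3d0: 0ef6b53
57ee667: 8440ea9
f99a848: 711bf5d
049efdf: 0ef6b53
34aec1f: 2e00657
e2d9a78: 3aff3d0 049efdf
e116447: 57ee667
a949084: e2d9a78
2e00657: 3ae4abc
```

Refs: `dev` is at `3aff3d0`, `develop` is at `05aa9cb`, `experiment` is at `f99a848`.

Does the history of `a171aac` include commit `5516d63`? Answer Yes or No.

No

Ancestors of a171aac: {2e00657, 34aec1f, 3ae4abc, 711bf5d, a171aac, b3972af, f99a848}.
5516d63 is not in that set, so it is not an ancestor of a171aac.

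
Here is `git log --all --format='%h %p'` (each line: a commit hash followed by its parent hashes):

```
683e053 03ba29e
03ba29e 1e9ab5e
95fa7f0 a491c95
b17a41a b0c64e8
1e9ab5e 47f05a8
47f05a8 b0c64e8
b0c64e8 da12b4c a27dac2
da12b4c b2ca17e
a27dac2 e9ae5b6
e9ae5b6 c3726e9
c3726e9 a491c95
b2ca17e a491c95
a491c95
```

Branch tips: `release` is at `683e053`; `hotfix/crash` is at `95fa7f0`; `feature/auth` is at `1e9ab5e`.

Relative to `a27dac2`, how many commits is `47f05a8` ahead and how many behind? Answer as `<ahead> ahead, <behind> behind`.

4 ahead, 0 behind

Reachable from 47f05a8: {47f05a8, a27dac2, a491c95, b0c64e8, b2ca17e, c3726e9, da12b4c, e9ae5b6}.
Reachable from a27dac2: {a27dac2, a491c95, c3726e9, e9ae5b6}.
Only in 47f05a8's history (ahead): {47f05a8, b0c64e8, b2ca17e, da12b4c} — 4.
Only in a27dac2's history (behind): {} — 0.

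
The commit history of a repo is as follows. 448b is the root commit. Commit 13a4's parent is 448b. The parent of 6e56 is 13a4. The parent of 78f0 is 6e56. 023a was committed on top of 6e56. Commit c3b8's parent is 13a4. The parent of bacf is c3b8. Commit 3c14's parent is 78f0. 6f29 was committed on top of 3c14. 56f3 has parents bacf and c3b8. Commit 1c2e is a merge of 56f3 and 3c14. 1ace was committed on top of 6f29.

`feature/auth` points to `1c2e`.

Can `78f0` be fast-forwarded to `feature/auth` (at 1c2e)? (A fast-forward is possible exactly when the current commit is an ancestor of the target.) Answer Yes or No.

Yes

A fast-forward from 78f0 to 1c2e is possible iff 78f0 is an ancestor of 1c2e.
Ancestors of 1c2e: {13a4, 1c2e, 3c14, 448b, 56f3, 6e56, 78f0, bacf, c3b8}.
78f0 is among them, so fast-forward is possible.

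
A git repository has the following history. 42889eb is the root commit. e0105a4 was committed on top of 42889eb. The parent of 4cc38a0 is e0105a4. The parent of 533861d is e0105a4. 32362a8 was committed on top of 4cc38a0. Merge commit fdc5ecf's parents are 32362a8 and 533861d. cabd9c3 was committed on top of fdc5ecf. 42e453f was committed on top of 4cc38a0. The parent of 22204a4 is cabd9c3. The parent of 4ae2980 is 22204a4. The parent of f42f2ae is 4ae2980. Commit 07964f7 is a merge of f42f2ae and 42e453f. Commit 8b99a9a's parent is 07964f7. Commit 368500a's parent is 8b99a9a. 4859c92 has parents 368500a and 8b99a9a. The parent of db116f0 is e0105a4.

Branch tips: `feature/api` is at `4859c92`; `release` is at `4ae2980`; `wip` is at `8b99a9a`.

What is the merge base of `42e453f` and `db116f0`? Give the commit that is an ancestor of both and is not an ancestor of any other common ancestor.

Ancestors of 42e453f: {42889eb, 42e453f, 4cc38a0, e0105a4}.
Ancestors of db116f0: {42889eb, db116f0, e0105a4}.
Common ancestors: {42889eb, e0105a4}.
Among these, e0105a4 is not an ancestor of any other common ancestor — it is the merge base.

e0105a4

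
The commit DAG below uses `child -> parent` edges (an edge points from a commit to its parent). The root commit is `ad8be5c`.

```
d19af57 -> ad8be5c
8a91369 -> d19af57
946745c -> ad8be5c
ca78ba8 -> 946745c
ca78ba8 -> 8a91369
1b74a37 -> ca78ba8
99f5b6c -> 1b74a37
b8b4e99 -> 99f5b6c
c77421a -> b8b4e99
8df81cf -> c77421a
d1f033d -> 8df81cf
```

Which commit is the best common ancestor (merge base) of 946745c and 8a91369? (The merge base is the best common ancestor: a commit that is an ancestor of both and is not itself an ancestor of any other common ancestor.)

Ancestors of 946745c: {946745c, ad8be5c}.
Ancestors of 8a91369: {8a91369, ad8be5c, d19af57}.
Common ancestors: {ad8be5c}.
The only common ancestor is ad8be5c, so it is the merge base.

ad8be5c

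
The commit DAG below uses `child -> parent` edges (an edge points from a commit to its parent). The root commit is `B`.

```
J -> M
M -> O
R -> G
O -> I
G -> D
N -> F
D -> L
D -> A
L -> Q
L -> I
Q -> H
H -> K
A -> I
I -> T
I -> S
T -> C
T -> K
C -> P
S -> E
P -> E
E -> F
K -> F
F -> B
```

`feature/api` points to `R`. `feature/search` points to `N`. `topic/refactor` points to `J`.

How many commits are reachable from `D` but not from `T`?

7

Reachable from D: {A, B, C, D, E, F, H, I, K, L, P, Q, S, T}.
Reachable from T: {B, C, E, F, K, P, T}.
In D's history but not T's: {A, D, H, I, L, Q, S} — 7 commits.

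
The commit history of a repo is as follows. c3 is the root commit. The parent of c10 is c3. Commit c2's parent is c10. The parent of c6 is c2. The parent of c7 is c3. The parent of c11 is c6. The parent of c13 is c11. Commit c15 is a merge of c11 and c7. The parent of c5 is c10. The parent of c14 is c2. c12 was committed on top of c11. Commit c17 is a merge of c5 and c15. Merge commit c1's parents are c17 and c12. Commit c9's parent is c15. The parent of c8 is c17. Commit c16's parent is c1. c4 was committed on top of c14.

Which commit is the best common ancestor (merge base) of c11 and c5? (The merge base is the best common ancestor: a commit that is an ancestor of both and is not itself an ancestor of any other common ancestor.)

Ancestors of c11: {c10, c11, c2, c3, c6}.
Ancestors of c5: {c10, c3, c5}.
Common ancestors: {c10, c3}.
Among these, c10 is not an ancestor of any other common ancestor — it is the merge base.

c10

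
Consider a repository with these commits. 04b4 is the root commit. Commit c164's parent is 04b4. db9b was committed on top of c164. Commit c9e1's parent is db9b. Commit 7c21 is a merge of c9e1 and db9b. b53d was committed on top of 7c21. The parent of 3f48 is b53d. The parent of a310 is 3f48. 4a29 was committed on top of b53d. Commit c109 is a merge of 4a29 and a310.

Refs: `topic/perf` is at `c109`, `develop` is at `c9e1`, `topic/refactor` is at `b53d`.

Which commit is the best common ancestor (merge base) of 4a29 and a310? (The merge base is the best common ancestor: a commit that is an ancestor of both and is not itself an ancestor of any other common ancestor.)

Ancestors of 4a29: {04b4, 4a29, 7c21, b53d, c164, c9e1, db9b}.
Ancestors of a310: {04b4, 3f48, 7c21, a310, b53d, c164, c9e1, db9b}.
Common ancestors: {04b4, 7c21, b53d, c164, c9e1, db9b}.
Among these, b53d is not an ancestor of any other common ancestor — it is the merge base.

b53d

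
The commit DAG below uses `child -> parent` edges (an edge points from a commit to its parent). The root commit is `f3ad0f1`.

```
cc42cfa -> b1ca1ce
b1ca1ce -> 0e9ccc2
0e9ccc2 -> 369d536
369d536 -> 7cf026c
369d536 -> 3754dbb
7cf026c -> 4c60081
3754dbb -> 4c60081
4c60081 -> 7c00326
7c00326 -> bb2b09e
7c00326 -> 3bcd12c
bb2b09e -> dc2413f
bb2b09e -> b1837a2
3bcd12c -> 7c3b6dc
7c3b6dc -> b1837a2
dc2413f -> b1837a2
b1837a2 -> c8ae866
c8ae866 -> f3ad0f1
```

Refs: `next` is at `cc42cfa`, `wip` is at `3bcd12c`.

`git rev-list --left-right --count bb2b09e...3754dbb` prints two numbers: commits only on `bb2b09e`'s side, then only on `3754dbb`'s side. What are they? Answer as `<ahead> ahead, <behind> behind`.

Reachable from bb2b09e: {b1837a2, bb2b09e, c8ae866, dc2413f, f3ad0f1}.
Reachable from 3754dbb: {3754dbb, 3bcd12c, 4c60081, 7c00326, 7c3b6dc, b1837a2, bb2b09e, c8ae866, dc2413f, f3ad0f1}.
Only in bb2b09e's history (ahead): {} — 0.
Only in 3754dbb's history (behind): {3754dbb, 3bcd12c, 4c60081, 7c00326, 7c3b6dc} — 5.

0 ahead, 5 behind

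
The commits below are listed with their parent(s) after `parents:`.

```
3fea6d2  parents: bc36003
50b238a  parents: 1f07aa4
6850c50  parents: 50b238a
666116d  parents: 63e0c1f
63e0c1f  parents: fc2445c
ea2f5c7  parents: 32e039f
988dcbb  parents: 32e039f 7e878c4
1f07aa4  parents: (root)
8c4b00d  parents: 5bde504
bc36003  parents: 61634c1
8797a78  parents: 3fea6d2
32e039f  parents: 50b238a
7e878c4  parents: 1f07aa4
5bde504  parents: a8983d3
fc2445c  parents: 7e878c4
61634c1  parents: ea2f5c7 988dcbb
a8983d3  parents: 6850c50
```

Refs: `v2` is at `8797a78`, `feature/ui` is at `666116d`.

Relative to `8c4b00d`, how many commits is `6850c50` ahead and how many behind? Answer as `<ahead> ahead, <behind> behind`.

0 ahead, 3 behind

Reachable from 6850c50: {1f07aa4, 50b238a, 6850c50}.
Reachable from 8c4b00d: {1f07aa4, 50b238a, 5bde504, 6850c50, 8c4b00d, a8983d3}.
Only in 6850c50's history (ahead): {} — 0.
Only in 8c4b00d's history (behind): {5bde504, 8c4b00d, a8983d3} — 3.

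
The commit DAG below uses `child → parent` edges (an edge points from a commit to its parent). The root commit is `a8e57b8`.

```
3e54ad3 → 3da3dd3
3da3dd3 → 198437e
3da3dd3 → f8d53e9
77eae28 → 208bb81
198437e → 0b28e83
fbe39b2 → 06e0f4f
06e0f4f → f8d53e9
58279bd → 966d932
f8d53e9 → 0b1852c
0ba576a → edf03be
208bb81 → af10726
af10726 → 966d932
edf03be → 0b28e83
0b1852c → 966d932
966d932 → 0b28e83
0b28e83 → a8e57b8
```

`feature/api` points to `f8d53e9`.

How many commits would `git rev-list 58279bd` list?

4

Walking parent pointers from 58279bd: reachable set = {0b28e83, 58279bd, 966d932, a8e57b8}.
That is 4 commits.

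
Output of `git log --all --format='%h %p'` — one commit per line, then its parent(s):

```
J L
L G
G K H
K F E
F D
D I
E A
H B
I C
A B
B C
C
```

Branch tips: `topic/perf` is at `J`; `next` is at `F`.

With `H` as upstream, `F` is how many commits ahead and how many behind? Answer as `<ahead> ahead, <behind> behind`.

3 ahead, 2 behind

Reachable from F: {C, D, F, I}.
Reachable from H: {B, C, H}.
Only in F's history (ahead): {D, F, I} — 3.
Only in H's history (behind): {B, H} — 2.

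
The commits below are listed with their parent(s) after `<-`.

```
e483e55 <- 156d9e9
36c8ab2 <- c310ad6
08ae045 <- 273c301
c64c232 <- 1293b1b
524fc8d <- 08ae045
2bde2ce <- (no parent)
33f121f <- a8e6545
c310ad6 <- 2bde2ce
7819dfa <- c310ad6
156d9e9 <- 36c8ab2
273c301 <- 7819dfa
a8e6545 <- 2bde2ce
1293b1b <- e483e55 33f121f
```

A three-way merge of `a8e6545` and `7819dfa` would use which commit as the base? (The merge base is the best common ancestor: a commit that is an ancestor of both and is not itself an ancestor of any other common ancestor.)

Ancestors of a8e6545: {2bde2ce, a8e6545}.
Ancestors of 7819dfa: {2bde2ce, 7819dfa, c310ad6}.
Common ancestors: {2bde2ce}.
The only common ancestor is 2bde2ce, so it is the merge base.

2bde2ce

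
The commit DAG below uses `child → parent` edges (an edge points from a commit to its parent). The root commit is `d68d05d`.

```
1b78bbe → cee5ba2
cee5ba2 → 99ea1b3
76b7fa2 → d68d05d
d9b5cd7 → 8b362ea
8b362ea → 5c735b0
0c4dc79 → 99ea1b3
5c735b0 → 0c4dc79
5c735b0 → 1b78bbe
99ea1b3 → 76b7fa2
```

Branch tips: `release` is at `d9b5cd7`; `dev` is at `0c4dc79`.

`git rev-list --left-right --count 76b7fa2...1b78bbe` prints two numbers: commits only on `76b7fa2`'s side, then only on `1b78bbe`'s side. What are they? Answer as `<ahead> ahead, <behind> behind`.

Reachable from 76b7fa2: {76b7fa2, d68d05d}.
Reachable from 1b78bbe: {1b78bbe, 76b7fa2, 99ea1b3, cee5ba2, d68d05d}.
Only in 76b7fa2's history (ahead): {} — 0.
Only in 1b78bbe's history (behind): {1b78bbe, 99ea1b3, cee5ba2} — 3.

0 ahead, 3 behind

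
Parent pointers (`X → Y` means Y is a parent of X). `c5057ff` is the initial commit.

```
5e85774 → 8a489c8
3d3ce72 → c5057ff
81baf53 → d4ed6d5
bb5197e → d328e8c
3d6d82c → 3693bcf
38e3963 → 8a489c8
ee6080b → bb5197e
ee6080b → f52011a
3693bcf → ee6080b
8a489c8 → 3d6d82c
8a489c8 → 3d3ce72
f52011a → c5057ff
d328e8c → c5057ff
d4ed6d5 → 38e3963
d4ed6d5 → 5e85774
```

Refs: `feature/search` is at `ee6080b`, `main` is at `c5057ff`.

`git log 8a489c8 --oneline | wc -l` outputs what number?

Walking parent pointers from 8a489c8: reachable set = {3693bcf, 3d3ce72, 3d6d82c, 8a489c8, bb5197e, c5057ff, d328e8c, ee6080b, f52011a}.
That is 9 commits.

9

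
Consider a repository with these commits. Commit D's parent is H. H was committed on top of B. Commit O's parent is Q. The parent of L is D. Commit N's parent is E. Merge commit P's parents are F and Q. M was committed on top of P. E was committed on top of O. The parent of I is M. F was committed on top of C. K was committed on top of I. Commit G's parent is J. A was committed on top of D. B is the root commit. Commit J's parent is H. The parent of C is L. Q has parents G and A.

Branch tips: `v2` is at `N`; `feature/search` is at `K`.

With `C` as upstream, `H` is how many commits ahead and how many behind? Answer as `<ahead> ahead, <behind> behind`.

Reachable from H: {B, H}.
Reachable from C: {B, C, D, H, L}.
Only in H's history (ahead): {} — 0.
Only in C's history (behind): {C, D, L} — 3.

0 ahead, 3 behind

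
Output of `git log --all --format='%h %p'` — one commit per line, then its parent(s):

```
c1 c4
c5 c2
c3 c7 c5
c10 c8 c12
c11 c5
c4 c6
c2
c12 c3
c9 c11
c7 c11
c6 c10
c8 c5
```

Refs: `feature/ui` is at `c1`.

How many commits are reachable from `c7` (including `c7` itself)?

Walking parent pointers from c7: reachable set = {c11, c2, c5, c7}.
That is 4 commits.

4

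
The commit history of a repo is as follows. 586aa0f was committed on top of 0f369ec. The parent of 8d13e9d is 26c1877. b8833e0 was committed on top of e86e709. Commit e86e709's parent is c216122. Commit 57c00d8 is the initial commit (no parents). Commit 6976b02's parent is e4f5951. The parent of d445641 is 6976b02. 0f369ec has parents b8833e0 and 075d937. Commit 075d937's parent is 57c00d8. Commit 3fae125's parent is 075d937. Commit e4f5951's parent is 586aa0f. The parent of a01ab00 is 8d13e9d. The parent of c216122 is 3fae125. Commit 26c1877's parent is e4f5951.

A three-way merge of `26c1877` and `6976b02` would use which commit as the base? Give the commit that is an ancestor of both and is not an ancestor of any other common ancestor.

e4f5951

Ancestors of 26c1877: {075d937, 0f369ec, 26c1877, 3fae125, 57c00d8, 586aa0f, b8833e0, c216122, e4f5951, e86e709}.
Ancestors of 6976b02: {075d937, 0f369ec, 3fae125, 57c00d8, 586aa0f, 6976b02, b8833e0, c216122, e4f5951, e86e709}.
Common ancestors: {075d937, 0f369ec, 3fae125, 57c00d8, 586aa0f, b8833e0, c216122, e4f5951, e86e709}.
Among these, e4f5951 is not an ancestor of any other common ancestor — it is the merge base.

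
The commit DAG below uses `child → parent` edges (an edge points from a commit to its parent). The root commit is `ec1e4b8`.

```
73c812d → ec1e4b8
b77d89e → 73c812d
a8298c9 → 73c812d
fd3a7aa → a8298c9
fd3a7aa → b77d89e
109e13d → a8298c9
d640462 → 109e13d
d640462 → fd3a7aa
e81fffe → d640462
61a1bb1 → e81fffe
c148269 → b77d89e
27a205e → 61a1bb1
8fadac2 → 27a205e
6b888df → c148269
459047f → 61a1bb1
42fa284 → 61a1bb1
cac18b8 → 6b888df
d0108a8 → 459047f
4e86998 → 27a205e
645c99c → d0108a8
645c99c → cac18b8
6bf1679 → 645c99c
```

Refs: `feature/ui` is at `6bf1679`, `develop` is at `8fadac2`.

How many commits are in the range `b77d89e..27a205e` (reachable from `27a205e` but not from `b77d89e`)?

7

Reachable from 27a205e: {109e13d, 27a205e, 61a1bb1, 73c812d, a8298c9, b77d89e, d640462, e81fffe, ec1e4b8, fd3a7aa}.
Reachable from b77d89e: {73c812d, b77d89e, ec1e4b8}.
In 27a205e's history but not b77d89e's: {109e13d, 27a205e, 61a1bb1, a8298c9, d640462, e81fffe, fd3a7aa} — 7 commits.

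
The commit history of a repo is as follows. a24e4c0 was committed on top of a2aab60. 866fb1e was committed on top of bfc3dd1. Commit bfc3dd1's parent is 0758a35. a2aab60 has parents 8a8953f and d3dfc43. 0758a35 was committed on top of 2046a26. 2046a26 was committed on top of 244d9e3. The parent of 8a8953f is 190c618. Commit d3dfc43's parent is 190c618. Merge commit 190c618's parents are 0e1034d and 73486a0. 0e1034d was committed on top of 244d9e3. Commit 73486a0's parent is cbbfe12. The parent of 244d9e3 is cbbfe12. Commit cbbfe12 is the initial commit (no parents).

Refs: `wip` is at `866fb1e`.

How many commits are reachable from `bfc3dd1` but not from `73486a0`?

4

Reachable from bfc3dd1: {0758a35, 2046a26, 244d9e3, bfc3dd1, cbbfe12}.
Reachable from 73486a0: {73486a0, cbbfe12}.
In bfc3dd1's history but not 73486a0's: {0758a35, 2046a26, 244d9e3, bfc3dd1} — 4 commits.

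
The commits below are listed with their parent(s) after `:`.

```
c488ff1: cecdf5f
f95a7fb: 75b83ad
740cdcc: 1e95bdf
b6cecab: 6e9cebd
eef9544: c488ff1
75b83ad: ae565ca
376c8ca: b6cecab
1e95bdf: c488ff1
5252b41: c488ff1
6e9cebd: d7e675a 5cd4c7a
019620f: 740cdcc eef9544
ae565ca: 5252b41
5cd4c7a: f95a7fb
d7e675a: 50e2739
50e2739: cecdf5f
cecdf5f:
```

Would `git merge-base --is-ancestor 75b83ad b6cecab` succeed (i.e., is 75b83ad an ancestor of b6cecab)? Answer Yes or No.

Ancestors of b6cecab (commits reachable by following parents): {50e2739, 5252b41, 5cd4c7a, 6e9cebd, 75b83ad, ae565ca, b6cecab, c488ff1, cecdf5f, d7e675a, f95a7fb}.
75b83ad is in that set, so it is an ancestor of b6cecab.

Yes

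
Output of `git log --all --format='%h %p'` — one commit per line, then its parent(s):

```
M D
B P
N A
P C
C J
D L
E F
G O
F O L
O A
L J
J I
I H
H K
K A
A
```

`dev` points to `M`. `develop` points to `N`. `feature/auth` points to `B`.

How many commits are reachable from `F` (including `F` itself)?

8

Walking parent pointers from F: reachable set = {A, F, H, I, J, K, L, O}.
That is 8 commits.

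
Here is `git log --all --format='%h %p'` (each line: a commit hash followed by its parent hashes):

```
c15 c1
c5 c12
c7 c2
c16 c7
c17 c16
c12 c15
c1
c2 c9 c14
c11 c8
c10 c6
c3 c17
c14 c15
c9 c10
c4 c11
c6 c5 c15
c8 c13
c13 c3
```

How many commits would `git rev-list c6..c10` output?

Reachable from c10: {c1, c10, c12, c15, c5, c6}.
Reachable from c6: {c1, c12, c15, c5, c6}.
In c10's history but not c6's: {c10} — 1 commit.

1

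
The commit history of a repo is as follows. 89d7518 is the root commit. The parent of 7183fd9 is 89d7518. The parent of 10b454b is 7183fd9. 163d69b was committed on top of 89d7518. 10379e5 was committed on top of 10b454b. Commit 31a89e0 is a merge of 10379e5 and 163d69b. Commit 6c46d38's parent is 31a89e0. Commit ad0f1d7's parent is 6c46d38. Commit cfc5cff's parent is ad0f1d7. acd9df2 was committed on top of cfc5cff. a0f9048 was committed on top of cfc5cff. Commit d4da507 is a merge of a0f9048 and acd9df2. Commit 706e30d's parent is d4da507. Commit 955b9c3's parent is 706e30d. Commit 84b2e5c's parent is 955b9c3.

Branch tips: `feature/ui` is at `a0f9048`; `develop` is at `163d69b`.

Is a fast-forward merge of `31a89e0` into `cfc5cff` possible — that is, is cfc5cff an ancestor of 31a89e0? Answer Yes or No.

A fast-forward from cfc5cff to 31a89e0 is possible iff cfc5cff is an ancestor of 31a89e0.
Ancestors of 31a89e0: {10379e5, 10b454b, 163d69b, 31a89e0, 7183fd9, 89d7518}.
cfc5cff is not among them, so fast-forward is not possible.

No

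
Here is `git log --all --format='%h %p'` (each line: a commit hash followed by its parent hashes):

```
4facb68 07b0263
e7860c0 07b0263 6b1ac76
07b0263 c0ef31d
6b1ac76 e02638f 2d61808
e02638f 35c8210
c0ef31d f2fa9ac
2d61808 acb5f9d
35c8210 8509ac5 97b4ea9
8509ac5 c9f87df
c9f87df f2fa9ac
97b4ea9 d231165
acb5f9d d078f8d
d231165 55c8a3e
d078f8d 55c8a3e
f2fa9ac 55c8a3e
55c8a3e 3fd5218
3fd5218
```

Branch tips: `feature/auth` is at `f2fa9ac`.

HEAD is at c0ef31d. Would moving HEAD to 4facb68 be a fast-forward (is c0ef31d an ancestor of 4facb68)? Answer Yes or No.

A fast-forward from c0ef31d to 4facb68 is possible iff c0ef31d is an ancestor of 4facb68.
Ancestors of 4facb68: {07b0263, 3fd5218, 4facb68, 55c8a3e, c0ef31d, f2fa9ac}.
c0ef31d is among them, so fast-forward is possible.

Yes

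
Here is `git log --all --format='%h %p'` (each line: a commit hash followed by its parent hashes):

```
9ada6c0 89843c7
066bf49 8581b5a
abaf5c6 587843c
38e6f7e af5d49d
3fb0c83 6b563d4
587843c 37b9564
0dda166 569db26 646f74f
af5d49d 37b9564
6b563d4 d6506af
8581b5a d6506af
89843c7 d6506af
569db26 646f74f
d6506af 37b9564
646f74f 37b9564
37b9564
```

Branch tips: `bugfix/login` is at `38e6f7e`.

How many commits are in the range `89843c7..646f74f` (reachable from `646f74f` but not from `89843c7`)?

1

Reachable from 646f74f: {37b9564, 646f74f}.
Reachable from 89843c7: {37b9564, 89843c7, d6506af}.
In 646f74f's history but not 89843c7's: {646f74f} — 1 commit.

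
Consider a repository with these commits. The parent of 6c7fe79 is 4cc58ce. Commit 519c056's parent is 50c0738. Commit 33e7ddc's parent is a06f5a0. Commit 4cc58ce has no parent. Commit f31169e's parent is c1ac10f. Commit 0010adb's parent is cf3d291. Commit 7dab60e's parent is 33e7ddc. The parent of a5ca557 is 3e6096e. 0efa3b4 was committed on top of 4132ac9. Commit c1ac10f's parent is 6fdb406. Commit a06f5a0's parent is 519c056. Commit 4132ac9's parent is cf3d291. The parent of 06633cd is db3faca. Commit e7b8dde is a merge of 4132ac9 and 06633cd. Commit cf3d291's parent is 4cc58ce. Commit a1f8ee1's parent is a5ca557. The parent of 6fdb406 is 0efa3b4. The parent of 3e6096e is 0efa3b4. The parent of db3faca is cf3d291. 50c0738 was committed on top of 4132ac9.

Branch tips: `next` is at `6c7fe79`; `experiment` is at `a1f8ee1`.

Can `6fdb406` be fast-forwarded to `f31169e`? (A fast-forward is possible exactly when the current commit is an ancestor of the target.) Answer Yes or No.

Yes

A fast-forward from 6fdb406 to f31169e is possible iff 6fdb406 is an ancestor of f31169e.
Ancestors of f31169e: {0efa3b4, 4132ac9, 4cc58ce, 6fdb406, c1ac10f, cf3d291, f31169e}.
6fdb406 is among them, so fast-forward is possible.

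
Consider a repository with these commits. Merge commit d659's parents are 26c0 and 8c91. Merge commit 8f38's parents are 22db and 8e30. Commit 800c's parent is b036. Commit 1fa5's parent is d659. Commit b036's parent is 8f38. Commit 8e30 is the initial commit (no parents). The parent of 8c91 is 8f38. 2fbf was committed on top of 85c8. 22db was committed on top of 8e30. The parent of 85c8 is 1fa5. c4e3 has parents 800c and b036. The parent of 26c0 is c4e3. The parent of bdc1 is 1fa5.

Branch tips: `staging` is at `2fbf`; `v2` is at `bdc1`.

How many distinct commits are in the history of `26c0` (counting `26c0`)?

Walking parent pointers from 26c0: reachable set = {22db, 26c0, 800c, 8e30, 8f38, b036, c4e3}.
That is 7 commits.

7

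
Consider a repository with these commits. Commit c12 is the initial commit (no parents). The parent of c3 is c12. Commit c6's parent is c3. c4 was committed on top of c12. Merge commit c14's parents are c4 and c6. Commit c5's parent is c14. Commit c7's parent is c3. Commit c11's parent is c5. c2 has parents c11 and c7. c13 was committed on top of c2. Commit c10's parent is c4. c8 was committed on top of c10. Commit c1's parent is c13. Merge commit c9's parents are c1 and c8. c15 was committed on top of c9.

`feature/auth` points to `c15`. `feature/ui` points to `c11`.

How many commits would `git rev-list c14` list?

5

Walking parent pointers from c14: reachable set = {c12, c14, c3, c4, c6}.
That is 5 commits.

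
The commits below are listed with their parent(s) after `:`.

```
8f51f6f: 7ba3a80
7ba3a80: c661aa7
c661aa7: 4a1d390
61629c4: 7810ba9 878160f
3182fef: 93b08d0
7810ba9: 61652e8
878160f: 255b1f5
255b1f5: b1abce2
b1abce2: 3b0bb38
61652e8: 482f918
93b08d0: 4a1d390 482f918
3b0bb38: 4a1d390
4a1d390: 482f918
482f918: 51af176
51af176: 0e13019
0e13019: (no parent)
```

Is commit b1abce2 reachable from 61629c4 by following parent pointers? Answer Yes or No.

Yes

Ancestors of 61629c4 (commits reachable by following parents): {0e13019, 255b1f5, 3b0bb38, 482f918, 4a1d390, 51af176, 61629c4, 61652e8, 7810ba9, 878160f, b1abce2}.
b1abce2 is in that set, so it is an ancestor of 61629c4.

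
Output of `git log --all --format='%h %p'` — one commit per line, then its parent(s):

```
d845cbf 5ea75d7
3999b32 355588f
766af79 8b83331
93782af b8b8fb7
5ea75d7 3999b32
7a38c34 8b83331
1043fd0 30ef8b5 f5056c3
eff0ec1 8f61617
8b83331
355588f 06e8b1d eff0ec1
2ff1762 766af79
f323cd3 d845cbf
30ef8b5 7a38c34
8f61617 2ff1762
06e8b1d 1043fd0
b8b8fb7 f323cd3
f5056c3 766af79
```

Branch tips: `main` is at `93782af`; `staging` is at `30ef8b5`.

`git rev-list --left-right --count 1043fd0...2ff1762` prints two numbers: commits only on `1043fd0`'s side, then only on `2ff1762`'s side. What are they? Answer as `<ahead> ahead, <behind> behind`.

4 ahead, 1 behind

Reachable from 1043fd0: {1043fd0, 30ef8b5, 766af79, 7a38c34, 8b83331, f5056c3}.
Reachable from 2ff1762: {2ff1762, 766af79, 8b83331}.
Only in 1043fd0's history (ahead): {1043fd0, 30ef8b5, 7a38c34, f5056c3} — 4.
Only in 2ff1762's history (behind): {2ff1762} — 1.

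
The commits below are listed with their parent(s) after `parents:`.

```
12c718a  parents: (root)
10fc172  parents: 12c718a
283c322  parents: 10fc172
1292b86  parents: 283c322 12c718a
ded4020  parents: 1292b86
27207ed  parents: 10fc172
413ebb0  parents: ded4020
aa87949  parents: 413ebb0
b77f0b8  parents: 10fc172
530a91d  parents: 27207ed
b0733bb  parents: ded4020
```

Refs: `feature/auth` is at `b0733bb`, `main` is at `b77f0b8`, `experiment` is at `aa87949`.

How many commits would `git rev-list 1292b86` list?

Walking parent pointers from 1292b86: reachable set = {10fc172, 1292b86, 12c718a, 283c322}.
That is 4 commits.

4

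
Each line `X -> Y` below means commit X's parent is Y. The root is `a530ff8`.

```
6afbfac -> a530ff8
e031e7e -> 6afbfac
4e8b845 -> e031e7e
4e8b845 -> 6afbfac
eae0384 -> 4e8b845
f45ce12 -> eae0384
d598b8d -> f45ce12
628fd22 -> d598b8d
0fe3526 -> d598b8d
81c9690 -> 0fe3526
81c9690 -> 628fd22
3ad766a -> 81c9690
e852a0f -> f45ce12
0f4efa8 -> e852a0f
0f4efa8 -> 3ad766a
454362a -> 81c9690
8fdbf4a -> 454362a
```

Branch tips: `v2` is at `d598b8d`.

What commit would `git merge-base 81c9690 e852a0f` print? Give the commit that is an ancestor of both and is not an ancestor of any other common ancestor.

Ancestors of 81c9690: {0fe3526, 4e8b845, 628fd22, 6afbfac, 81c9690, a530ff8, d598b8d, e031e7e, eae0384, f45ce12}.
Ancestors of e852a0f: {4e8b845, 6afbfac, a530ff8, e031e7e, e852a0f, eae0384, f45ce12}.
Common ancestors: {4e8b845, 6afbfac, a530ff8, e031e7e, eae0384, f45ce12}.
Among these, f45ce12 is not an ancestor of any other common ancestor — it is the merge base.

f45ce12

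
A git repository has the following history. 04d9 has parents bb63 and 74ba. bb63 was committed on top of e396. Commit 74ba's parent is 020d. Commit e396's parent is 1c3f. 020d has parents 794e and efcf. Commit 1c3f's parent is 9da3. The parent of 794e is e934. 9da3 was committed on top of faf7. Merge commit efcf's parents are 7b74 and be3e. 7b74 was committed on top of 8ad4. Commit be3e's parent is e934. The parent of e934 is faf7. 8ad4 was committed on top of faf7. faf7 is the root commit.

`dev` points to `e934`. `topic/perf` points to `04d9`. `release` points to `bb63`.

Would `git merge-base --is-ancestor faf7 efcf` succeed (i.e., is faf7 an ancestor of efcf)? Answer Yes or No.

Ancestors of efcf (commits reachable by following parents): {7b74, 8ad4, be3e, e934, efcf, faf7}.
faf7 is in that set, so it is an ancestor of efcf.

Yes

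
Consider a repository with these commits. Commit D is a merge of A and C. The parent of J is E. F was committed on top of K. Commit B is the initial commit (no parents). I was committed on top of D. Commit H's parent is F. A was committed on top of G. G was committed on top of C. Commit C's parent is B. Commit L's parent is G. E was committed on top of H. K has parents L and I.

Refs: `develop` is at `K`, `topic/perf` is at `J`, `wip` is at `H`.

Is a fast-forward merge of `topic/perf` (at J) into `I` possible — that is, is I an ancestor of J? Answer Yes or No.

A fast-forward from I to J is possible iff I is an ancestor of J.
Ancestors of J: {A, B, C, D, E, F, G, H, I, J, K, L}.
I is among them, so fast-forward is possible.

Yes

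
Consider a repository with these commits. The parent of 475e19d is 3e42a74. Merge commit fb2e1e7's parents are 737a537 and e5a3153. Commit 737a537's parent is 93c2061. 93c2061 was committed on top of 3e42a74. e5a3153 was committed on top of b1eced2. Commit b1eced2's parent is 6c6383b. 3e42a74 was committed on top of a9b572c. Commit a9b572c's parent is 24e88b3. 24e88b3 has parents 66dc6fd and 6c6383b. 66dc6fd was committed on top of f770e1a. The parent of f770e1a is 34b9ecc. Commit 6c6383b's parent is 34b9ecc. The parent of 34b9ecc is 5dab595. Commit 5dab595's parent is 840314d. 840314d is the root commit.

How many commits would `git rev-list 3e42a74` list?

Walking parent pointers from 3e42a74: reachable set = {24e88b3, 34b9ecc, 3e42a74, 5dab595, 66dc6fd, 6c6383b, 840314d, a9b572c, f770e1a}.
That is 9 commits.

9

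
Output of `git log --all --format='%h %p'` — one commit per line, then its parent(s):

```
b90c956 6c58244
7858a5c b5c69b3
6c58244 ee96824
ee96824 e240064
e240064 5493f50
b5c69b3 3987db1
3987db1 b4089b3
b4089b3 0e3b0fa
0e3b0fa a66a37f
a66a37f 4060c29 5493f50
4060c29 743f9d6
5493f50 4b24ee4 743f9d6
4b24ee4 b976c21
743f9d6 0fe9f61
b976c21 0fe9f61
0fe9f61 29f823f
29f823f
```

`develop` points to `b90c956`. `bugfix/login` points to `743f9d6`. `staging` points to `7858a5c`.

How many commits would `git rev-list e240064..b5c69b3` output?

6

Reachable from b5c69b3: {0e3b0fa, 0fe9f61, 29f823f, 3987db1, 4060c29, 4b24ee4, 5493f50, 743f9d6, a66a37f, b4089b3, b5c69b3, b976c21}.
Reachable from e240064: {0fe9f61, 29f823f, 4b24ee4, 5493f50, 743f9d6, b976c21, e240064}.
In b5c69b3's history but not e240064's: {0e3b0fa, 3987db1, 4060c29, a66a37f, b4089b3, b5c69b3} — 6 commits.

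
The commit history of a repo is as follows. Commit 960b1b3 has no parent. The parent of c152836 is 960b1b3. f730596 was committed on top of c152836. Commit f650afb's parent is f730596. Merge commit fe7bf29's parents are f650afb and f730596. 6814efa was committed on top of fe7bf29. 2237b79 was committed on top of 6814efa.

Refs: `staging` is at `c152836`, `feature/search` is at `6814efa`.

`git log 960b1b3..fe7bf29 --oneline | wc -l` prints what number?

Reachable from fe7bf29: {960b1b3, c152836, f650afb, f730596, fe7bf29}.
Reachable from 960b1b3: {960b1b3}.
In fe7bf29's history but not 960b1b3's: {c152836, f650afb, f730596, fe7bf29} — 4 commits.

4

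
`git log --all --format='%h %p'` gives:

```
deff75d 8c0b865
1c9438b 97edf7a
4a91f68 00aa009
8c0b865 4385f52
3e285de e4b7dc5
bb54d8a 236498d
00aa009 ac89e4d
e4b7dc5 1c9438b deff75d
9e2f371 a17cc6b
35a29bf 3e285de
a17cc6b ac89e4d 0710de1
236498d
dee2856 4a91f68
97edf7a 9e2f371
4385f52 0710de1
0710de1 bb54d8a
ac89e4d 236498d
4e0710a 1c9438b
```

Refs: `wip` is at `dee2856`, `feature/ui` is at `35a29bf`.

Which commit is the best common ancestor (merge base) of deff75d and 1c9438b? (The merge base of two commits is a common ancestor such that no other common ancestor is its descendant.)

0710de1

Ancestors of deff75d: {0710de1, 236498d, 4385f52, 8c0b865, bb54d8a, deff75d}.
Ancestors of 1c9438b: {0710de1, 1c9438b, 236498d, 97edf7a, 9e2f371, a17cc6b, ac89e4d, bb54d8a}.
Common ancestors: {0710de1, 236498d, bb54d8a}.
Among these, 0710de1 is not an ancestor of any other common ancestor — it is the merge base.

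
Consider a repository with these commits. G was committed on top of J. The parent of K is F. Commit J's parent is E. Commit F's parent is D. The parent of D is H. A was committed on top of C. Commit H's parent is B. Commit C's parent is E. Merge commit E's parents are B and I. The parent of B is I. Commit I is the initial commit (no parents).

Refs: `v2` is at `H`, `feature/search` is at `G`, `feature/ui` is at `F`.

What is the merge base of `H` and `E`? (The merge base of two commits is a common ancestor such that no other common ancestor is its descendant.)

Ancestors of H: {B, H, I}.
Ancestors of E: {B, E, I}.
Common ancestors: {B, I}.
Among these, B is not an ancestor of any other common ancestor — it is the merge base.

B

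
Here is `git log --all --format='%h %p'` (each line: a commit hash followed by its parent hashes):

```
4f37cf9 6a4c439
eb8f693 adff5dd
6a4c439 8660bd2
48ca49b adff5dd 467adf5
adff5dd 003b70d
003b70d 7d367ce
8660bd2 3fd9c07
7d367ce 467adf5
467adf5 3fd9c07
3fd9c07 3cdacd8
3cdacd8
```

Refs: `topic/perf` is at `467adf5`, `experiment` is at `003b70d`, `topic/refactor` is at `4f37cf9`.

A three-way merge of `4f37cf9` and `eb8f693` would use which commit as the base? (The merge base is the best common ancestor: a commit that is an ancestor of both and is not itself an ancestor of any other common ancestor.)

Ancestors of 4f37cf9: {3cdacd8, 3fd9c07, 4f37cf9, 6a4c439, 8660bd2}.
Ancestors of eb8f693: {003b70d, 3cdacd8, 3fd9c07, 467adf5, 7d367ce, adff5dd, eb8f693}.
Common ancestors: {3cdacd8, 3fd9c07}.
Among these, 3fd9c07 is not an ancestor of any other common ancestor — it is the merge base.

3fd9c07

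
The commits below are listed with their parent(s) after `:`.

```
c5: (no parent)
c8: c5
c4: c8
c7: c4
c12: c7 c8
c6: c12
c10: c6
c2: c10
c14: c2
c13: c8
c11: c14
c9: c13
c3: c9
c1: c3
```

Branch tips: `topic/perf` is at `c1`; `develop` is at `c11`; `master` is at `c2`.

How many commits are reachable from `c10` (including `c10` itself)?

Walking parent pointers from c10: reachable set = {c10, c12, c4, c5, c6, c7, c8}.
That is 7 commits.

7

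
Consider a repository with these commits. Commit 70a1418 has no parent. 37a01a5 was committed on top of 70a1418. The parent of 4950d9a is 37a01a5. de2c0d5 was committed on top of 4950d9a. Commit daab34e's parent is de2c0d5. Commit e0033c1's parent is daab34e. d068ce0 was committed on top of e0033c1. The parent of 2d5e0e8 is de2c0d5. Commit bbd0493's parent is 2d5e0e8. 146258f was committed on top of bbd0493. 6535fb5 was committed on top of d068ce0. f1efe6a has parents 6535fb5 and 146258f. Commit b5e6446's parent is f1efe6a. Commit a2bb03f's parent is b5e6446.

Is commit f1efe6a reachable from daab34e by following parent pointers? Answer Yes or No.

Ancestors of daab34e: {37a01a5, 4950d9a, 70a1418, daab34e, de2c0d5}.
f1efe6a is not in that set, so it is not an ancestor of daab34e.

No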